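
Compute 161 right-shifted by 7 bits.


0b10100001 >> 7 = 0b1 = 1

1


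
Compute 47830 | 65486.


0b1011101011010110 | 0b1111111111001110 = 0b1111111111011110 = 65502

65502


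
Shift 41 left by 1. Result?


0b101001 << 1 = 0b1010010 = 82

82


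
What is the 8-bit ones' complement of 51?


51 ^ 255 = 204

204


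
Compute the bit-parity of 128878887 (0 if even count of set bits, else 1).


0b111101011101000100100100111 has 15 ones => parity 1

1


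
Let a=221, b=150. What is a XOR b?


221 ^ 150 = 75

75


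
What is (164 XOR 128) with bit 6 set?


Step 1: 164 ^ 128 = 36
Step 2: 36 | (1 << 6) = 36 | 64 = 100

100


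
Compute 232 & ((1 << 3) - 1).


232 & 7 = 0

0


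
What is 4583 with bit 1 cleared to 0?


4583 & ~(1 << 1) = 4581

4581


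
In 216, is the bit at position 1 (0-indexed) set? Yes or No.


0b11011000, bit 1 = 0. No

No


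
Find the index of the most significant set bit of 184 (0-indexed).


0b10111000. Highest set bit at position 7

7


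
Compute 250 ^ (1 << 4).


250 ^ (1 << 4) = 250 ^ 16 = 234

234


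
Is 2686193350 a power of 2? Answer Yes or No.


0b10100000000111000000111011000110. Multiple bits set => No

No


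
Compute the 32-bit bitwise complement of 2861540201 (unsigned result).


~0b10101010100011111010001101101001 = 0b1010101011100000101110010010110 = 1433427094 (32-bit unsigned)

1433427094


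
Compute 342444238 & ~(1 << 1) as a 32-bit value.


342444238 & ~(1 << 1) = 342444236

342444236


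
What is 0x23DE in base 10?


23DE hex = 9182 decimal

9182


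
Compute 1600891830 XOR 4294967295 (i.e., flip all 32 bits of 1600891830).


1600891830 ^ 4294967295 = 2694075465

2694075465


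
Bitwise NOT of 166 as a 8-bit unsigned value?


~0b10100110 = 0b1011001 = 89 (8-bit unsigned)

89


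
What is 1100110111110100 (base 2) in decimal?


1100110111110100 in decimal = 52724

52724


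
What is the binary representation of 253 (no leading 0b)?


253 = 11111101 in binary

11111101


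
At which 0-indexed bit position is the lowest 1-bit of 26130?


0b110011000010010. Lowest set bit at position 1

1


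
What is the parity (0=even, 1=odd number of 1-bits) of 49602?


0b1100000111000010 has 6 ones => parity 0

0


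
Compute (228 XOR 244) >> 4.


Step 1: 228 ^ 244 = 16
Step 2: 16 >> 4 = 1

1


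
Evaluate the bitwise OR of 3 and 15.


0b11 | 0b1111 = 0b1111 = 15

15


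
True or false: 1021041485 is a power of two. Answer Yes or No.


0b111100110110111101101101001101. Multiple bits set => No

No


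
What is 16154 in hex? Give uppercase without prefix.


16154 = 3F1A hex

3F1A


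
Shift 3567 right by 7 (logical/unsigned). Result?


0b110111101111 >> 7 = 0b11011 = 27

27


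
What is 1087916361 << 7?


0b1000000110110000100100101001001 << 7 = 0b10000001101100001001001010010010000000 = 139253294208

139253294208


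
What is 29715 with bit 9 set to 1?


29715 | (1 << 9) = 29715 | 512 = 30227

30227


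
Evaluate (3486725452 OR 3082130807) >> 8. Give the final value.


Step 1: 3486725452 | 3082130807 = 4294423935
Step 2: 4294423935 >> 8 = 16775093

16775093


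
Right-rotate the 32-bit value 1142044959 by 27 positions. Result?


Rotate 0b1000100000100100011100100011111 right by 27 (32-bit) = 0b10000010010001110010001111101000 = 2185700328

2185700328


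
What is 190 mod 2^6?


190 & 63 = 62

62


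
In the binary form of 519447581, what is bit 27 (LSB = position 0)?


0b11110111101100010010000011101, position 27 = 1

1


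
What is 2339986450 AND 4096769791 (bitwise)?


0b10001011011110010101110000010010 & 0b11110100001011111011111011111111 = 0b10000000001010010001110000010010 = 2150177810

2150177810


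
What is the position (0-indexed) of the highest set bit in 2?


0b10. Highest set bit at position 1

1


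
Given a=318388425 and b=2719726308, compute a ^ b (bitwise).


318388425 ^ 2719726308 = 2967568941

2967568941


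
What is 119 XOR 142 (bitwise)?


0b1110111 ^ 0b10001110 = 0b11111001 = 249

249


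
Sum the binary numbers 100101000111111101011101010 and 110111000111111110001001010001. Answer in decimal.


100101000111111101011101010 + 110111000111111110001001010001 = 111011110000111101110100111011 = 1002691899

1002691899


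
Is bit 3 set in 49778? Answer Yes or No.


0b1100001001110010, bit 3 = 0. No

No


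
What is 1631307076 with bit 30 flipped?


1631307076 ^ (1 << 30) = 1631307076 ^ 1073741824 = 557565252

557565252


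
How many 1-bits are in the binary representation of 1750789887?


0b1101000010110101110111011111111 has 21 set bits

21


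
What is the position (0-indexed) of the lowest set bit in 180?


0b10110100. Lowest set bit at position 2

2


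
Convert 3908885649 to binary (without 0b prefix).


3908885649 = 11101000111111001101110010010001 in binary

11101000111111001101110010010001


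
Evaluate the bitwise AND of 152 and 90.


0b10011000 & 0b1011010 = 0b11000 = 24

24


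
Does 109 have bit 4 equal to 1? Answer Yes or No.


0b1101101, bit 4 = 0. No

No


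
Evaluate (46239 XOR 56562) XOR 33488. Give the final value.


Step 1: 46239 ^ 56562 = 26733
Step 2: 26733 ^ 33488 = 60093

60093


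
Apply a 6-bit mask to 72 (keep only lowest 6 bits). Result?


72 & 63 = 8

8


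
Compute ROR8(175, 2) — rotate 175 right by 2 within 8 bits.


Rotate 0b10101111 right by 2 (8-bit) = 0b11101011 = 235

235


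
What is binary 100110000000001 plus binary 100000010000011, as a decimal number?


100110000000001 + 100000010000011 = 1000110010000100 = 35972

35972


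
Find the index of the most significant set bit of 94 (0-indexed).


0b1011110. Highest set bit at position 6

6


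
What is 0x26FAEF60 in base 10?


26FAEF60 hex = 653979488 decimal

653979488


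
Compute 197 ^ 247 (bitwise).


0b11000101 ^ 0b11110111 = 0b110010 = 50

50


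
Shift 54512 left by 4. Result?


0b1101010011110000 << 4 = 0b11010100111100000000 = 872192

872192


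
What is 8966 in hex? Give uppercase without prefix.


8966 = 2306 hex

2306


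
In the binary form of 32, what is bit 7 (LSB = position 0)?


0b100000, position 7 = 0

0


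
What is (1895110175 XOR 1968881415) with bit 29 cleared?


Step 1: 1895110175 ^ 1968881415 = 95398168
Step 2: 95398168 & ~(1 << 29) = 95398168

95398168


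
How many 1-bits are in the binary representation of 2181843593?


0b10000010000011000100101010001001 has 10 set bits

10


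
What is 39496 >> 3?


0b1001101001001000 >> 3 = 0b1001101001001 = 4937

4937


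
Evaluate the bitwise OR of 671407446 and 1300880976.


0b101000000001001101110101010110 | 0b1001101100010011101111001010000 = 0b1101101100011011101111101010110 = 1838014294

1838014294


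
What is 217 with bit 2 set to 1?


217 | (1 << 2) = 217 | 4 = 221

221


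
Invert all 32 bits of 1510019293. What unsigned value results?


1510019293 ^ 4294967295 = 2784948002

2784948002


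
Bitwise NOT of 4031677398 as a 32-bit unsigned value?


~0b11110000010011101000001111010110 = 0b1111101100010111110000101001 = 263289897 (32-bit unsigned)

263289897


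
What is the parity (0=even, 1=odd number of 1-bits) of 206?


0b11001110 has 5 ones => parity 1

1


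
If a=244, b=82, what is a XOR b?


244 ^ 82 = 166

166


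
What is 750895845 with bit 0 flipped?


750895845 ^ (1 << 0) = 750895845 ^ 1 = 750895844

750895844


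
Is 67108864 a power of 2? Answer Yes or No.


0b100000000000000000000000000. Only one bit set => Yes

Yes


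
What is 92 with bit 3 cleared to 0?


92 & ~(1 << 3) = 84

84


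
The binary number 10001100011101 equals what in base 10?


10001100011101 in decimal = 8989

8989


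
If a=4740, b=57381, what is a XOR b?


4740 ^ 57381 = 62113

62113


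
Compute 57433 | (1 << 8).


57433 | (1 << 8) = 57433 | 256 = 57689

57689


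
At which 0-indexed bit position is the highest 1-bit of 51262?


0b1100100000111110. Highest set bit at position 15

15


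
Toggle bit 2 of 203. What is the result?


203 ^ (1 << 2) = 203 ^ 4 = 207

207


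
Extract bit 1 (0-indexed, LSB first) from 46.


0b101110, position 1 = 1

1


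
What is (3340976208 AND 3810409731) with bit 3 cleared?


Step 1: 3340976208 & 3810409731 = 3271688192
Step 2: 3271688192 & ~(1 << 3) = 3271688192

3271688192


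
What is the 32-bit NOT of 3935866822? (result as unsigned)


~0b11101010100110001000111111000110 = 0b10101011001110111000000111001 = 359100473 (32-bit unsigned)

359100473


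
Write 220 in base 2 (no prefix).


220 = 11011100 in binary

11011100


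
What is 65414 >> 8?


0b1111111110000110 >> 8 = 0b11111111 = 255

255


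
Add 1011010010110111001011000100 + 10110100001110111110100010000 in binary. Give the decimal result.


1011010010110111001011000100 + 10110100001110111110100010000 = 100001110100101110111111010100 = 567472084

567472084


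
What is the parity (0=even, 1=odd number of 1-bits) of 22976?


0b101100111000000 has 6 ones => parity 0

0


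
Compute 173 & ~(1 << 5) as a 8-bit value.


173 & ~(1 << 5) = 141

141


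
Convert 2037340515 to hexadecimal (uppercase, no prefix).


2037340515 = 796F5963 hex

796F5963


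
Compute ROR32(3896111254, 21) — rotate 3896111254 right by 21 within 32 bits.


Rotate 0b11101000001110011111000010010110 right by 21 (32-bit) = 0b11001111100001001011011101000001 = 3481581377

3481581377


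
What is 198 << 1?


0b11000110 << 1 = 0b110001100 = 396

396


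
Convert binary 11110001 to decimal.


11110001 in decimal = 241

241


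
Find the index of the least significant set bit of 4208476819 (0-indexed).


0b11111010110110000100001010010011. Lowest set bit at position 0

0


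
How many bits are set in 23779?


0b101110011100011 has 9 set bits

9


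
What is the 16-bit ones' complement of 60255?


60255 ^ 65535 = 5280

5280


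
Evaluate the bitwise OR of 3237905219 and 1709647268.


0b11000000111111101000001101000011 | 0b1100101111001110010010110100100 = 0b11100101111111111010011111100111 = 3858737127

3858737127


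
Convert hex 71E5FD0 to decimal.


71E5FD0 hex = 119431120 decimal

119431120


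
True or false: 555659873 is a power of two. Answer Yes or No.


0b100001000111101011001001100001. Multiple bits set => No

No


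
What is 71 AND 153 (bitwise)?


0b1000111 & 0b10011001 = 0b1 = 1

1


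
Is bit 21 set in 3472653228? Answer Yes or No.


0b11001110111111000111101110101100, bit 21 = 1. Yes

Yes


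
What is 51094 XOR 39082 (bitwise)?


0b1100011110010110 ^ 0b1001100010101010 = 0b101111100111100 = 24380

24380


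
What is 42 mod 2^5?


42 & 31 = 10

10


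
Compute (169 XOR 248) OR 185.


Step 1: 169 ^ 248 = 81
Step 2: 81 | 185 = 249

249


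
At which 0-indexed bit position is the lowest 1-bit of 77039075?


0b100100101111000010111100011. Lowest set bit at position 0

0


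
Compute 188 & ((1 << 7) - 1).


188 & 127 = 60

60


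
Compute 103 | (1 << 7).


103 | (1 << 7) = 103 | 128 = 231

231


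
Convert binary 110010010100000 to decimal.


110010010100000 in decimal = 25760

25760


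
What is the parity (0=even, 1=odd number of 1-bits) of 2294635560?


0b10001000110001010101110000101000 has 12 ones => parity 0

0


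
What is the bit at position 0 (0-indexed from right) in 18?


0b10010, position 0 = 0

0


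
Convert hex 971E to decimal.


971E hex = 38686 decimal

38686


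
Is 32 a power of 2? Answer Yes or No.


0b100000. Only one bit set => Yes

Yes


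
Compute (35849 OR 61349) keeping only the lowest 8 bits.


Step 1: 35849 | 61349 = 61357
Step 2: 61357 & 255 = 173

173


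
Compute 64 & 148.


0b1000000 & 0b10010100 = 0b0 = 0

0


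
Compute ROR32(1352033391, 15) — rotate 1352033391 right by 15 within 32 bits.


Rotate 0b1010000100101100110010001101111 right by 15 (32-bit) = 0b11001000110111101010000100101100 = 3370033452

3370033452


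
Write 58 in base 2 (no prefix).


58 = 111010 in binary

111010


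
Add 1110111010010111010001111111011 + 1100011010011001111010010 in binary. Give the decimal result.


1110111010010111010001111111011 + 1100011010011001111010010 = 1111000110110001101011111001101 = 2027476941

2027476941


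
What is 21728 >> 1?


0b101010011100000 >> 1 = 0b10101001110000 = 10864

10864


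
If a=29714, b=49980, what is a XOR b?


29714 ^ 49980 = 46894

46894


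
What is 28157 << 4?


0b110110111111101 << 4 = 0b1101101111111010000 = 450512

450512


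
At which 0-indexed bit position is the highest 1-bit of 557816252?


0b100001001111111001100110111100. Highest set bit at position 29

29


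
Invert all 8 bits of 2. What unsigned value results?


2 ^ 255 = 253

253


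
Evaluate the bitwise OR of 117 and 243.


0b1110101 | 0b11110011 = 0b11110111 = 247

247


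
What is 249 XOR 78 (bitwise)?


0b11111001 ^ 0b1001110 = 0b10110111 = 183

183


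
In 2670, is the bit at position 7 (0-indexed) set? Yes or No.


0b101001101110, bit 7 = 0. No

No


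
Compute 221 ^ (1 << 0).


221 ^ (1 << 0) = 221 ^ 1 = 220

220


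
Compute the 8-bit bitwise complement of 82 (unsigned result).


~0b1010010 = 0b10101101 = 173 (8-bit unsigned)

173


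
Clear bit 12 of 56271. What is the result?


56271 & ~(1 << 12) = 52175

52175


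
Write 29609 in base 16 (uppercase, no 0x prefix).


29609 = 73A9 hex

73A9


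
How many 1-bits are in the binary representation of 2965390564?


0b10110000110000000100010011100100 has 11 set bits

11


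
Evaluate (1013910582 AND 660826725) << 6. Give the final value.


Step 1: 1013910582 & 660826725 = 610469924
Step 2: 610469924 << 6 = 39070075136

39070075136


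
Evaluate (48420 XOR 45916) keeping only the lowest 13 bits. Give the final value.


Step 1: 48420 ^ 45916 = 3704
Step 2: 3704 & 8191 = 3704

3704


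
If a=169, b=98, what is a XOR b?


169 ^ 98 = 203

203


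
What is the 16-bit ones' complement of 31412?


31412 ^ 65535 = 34123

34123


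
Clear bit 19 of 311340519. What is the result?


311340519 & ~(1 << 19) = 310816231

310816231


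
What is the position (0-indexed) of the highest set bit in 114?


0b1110010. Highest set bit at position 6

6


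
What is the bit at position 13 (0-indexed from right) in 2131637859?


0b1111111000011100011011001100011, position 13 = 1

1


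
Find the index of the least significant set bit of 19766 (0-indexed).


0b100110100110110. Lowest set bit at position 1

1


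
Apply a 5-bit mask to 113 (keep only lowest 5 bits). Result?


113 & 31 = 17

17


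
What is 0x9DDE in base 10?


9DDE hex = 40414 decimal

40414


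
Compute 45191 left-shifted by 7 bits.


0b1011000010000111 << 7 = 0b10110000100001110000000 = 5784448

5784448


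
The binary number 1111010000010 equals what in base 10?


1111010000010 in decimal = 7810

7810


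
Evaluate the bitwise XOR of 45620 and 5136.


0b1011001000110100 ^ 0b1010000010000 = 0b1010011000100100 = 42532

42532


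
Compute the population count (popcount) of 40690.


0b1001111011110010 has 10 set bits

10


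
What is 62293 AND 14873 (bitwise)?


0b1111001101010101 & 0b11101000011001 = 0b11001000010001 = 12817

12817


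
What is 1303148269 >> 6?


0b1001101101011000111011011101101 >> 6 = 0b1001101101011000111011011 = 20361691

20361691


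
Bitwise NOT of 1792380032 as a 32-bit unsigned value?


~0b1101010110101011000110010000000 = 0b10010101001010100111001101111111 = 2502587263 (32-bit unsigned)

2502587263


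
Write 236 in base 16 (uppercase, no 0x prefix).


236 = EC hex

EC


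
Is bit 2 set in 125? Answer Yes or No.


0b1111101, bit 2 = 1. Yes

Yes


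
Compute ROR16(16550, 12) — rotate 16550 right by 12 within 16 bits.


Rotate 0b100000010100110 right by 12 (16-bit) = 0b101001100100 = 2660

2660


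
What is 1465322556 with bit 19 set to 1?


1465322556 | (1 << 19) = 1465322556 | 524288 = 1465846844

1465846844


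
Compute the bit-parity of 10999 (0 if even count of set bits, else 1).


0b10101011110111 has 10 ones => parity 0

0


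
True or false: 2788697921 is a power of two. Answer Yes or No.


0b10100110001110000010011101000001. Multiple bits set => No

No


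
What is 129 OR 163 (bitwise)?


0b10000001 | 0b10100011 = 0b10100011 = 163

163


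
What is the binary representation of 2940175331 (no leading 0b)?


2940175331 = 10101111001111111000001111100011 in binary

10101111001111111000001111100011


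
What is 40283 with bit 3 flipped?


40283 ^ (1 << 3) = 40283 ^ 8 = 40275

40275


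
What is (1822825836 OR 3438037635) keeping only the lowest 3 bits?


Step 1: 1822825836 | 3438037635 = 3975045103
Step 2: 3975045103 & 7 = 7

7


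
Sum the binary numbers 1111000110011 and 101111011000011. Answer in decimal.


1111000110011 + 101111011000011 = 111110011110110 = 31990

31990


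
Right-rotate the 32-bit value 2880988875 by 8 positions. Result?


Rotate 0b10101011101110000110011011001011 right by 8 (32-bit) = 0b11001011101010111011100001100110 = 3417028710

3417028710


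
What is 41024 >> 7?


0b1010000001000000 >> 7 = 0b101000000 = 320

320


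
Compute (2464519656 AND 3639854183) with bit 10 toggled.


Step 1: 2464519656 & 3639854183 = 2430698592
Step 2: 2430698592 ^ (1 << 10) = 2430698592 ^ 1024 = 2430697568

2430697568


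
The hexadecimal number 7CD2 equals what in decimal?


7CD2 hex = 31954 decimal

31954


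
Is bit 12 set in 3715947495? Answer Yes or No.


0b11011101011111001101101111100111, bit 12 = 1. Yes

Yes


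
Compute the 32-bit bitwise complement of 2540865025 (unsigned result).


~0b10010111011100101000011000000001 = 0b1101000100011010111100111111110 = 1754102270 (32-bit unsigned)

1754102270


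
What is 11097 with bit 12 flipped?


11097 ^ (1 << 12) = 11097 ^ 4096 = 15193

15193


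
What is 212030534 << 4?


0b1100101000110101010001000110 << 4 = 0b11001010001101010100010001100000 = 3392488544

3392488544


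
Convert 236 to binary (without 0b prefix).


236 = 11101100 in binary

11101100


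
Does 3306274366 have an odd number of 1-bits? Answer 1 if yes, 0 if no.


0b11000101000100011011111000111110 has 17 ones => parity 1

1


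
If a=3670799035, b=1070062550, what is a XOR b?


3670799035 ^ 1070062550 = 3842779501

3842779501


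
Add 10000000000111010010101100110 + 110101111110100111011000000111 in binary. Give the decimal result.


10000000000111010010101100110 + 110101111110100111011000000111 = 1000101111111100001101101101101 = 1174281069

1174281069


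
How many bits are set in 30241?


0b111011000100001 has 7 set bits

7


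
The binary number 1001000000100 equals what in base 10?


1001000000100 in decimal = 4612

4612


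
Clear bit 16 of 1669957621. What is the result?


1669957621 & ~(1 << 16) = 1669892085

1669892085


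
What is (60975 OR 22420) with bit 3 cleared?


Step 1: 60975 | 22420 = 65471
Step 2: 65471 & ~(1 << 3) = 65463

65463


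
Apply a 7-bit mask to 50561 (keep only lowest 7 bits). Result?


50561 & 127 = 1

1


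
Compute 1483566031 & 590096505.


0b1011000011011010110101111001111 & 0b100011001011000010100001111001 = 0b1011000010100001001001 = 2893897

2893897


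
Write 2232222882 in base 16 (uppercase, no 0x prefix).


2232222882 = 850D04A2 hex

850D04A2


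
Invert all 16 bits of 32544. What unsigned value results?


32544 ^ 65535 = 32991

32991


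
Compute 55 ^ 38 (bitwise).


0b110111 ^ 0b100110 = 0b10001 = 17

17


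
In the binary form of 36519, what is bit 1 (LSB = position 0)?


0b1000111010100111, position 1 = 1

1


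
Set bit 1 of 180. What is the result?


180 | (1 << 1) = 180 | 2 = 182

182


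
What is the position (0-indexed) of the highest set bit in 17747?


0b100010101010011. Highest set bit at position 14

14


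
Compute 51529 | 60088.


0b1100100101001001 | 0b1110101010111000 = 0b1110101111111001 = 60409

60409


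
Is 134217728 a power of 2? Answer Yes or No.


0b1000000000000000000000000000. Only one bit set => Yes

Yes


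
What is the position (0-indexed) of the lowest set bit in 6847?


0b1101010111111. Lowest set bit at position 0

0


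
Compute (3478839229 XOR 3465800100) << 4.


Step 1: 3478839229 ^ 3465800100 = 29963801
Step 2: 29963801 << 4 = 479420816

479420816


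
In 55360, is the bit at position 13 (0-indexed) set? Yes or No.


0b1101100001000000, bit 13 = 0. No

No


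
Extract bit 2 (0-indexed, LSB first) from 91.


0b1011011, position 2 = 0

0


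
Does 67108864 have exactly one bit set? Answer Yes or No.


0b100000000000000000000000000. Only one bit set => Yes

Yes


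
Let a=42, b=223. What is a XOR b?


42 ^ 223 = 245

245


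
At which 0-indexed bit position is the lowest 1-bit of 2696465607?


0b10100000101110001100110011000111. Lowest set bit at position 0

0


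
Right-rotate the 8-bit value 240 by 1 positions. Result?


Rotate 0b11110000 right by 1 (8-bit) = 0b1111000 = 120

120


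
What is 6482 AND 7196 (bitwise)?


0b1100101010010 & 0b1110000011100 = 0b1100000010000 = 6160

6160


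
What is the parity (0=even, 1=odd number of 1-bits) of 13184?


0b11001110000000 has 5 ones => parity 1

1


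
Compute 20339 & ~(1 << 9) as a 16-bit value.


20339 & ~(1 << 9) = 19827

19827


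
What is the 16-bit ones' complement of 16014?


16014 ^ 65535 = 49521

49521


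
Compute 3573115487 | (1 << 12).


3573115487 | (1 << 12) = 3573115487 | 4096 = 3573119583

3573119583


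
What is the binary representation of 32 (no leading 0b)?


32 = 100000 in binary

100000


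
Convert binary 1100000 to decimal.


1100000 in decimal = 96

96


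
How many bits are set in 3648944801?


0b11011001011111100111101010100001 has 19 set bits

19


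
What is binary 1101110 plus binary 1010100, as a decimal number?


1101110 + 1010100 = 11000010 = 194

194


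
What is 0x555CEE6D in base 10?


555CEE6D hex = 1432153709 decimal

1432153709


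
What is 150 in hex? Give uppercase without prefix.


150 = 96 hex

96


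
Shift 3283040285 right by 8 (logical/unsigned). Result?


0b11000011101011110011100000011101 >> 8 = 0b110000111010111100111000 = 12824376

12824376


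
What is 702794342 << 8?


0b101001111000111100101001100110 << 8 = 0b10100111100011110010100110011000000000 = 179915351552

179915351552


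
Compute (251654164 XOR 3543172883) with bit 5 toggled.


Step 1: 251654164 ^ 3543172883 = 3721361159
Step 2: 3721361159 ^ (1 << 5) = 3721361159 ^ 32 = 3721361191

3721361191


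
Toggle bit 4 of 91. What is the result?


91 ^ (1 << 4) = 91 ^ 16 = 75

75


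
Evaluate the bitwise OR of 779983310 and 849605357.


0b101110011111011001100111001110 | 0b110010101000111111001011101101 = 0b111110111111111111101111101111 = 1056963567

1056963567


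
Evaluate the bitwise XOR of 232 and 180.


0b11101000 ^ 0b10110100 = 0b1011100 = 92

92


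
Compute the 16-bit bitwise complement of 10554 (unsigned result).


~0b10100100111010 = 0b1101011011000101 = 54981 (16-bit unsigned)

54981


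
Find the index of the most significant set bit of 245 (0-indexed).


0b11110101. Highest set bit at position 7

7


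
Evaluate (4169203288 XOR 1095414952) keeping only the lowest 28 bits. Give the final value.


Step 1: 4169203288 ^ 1095414952 = 3117042416
Step 2: 3117042416 & 268435455 = 164252400

164252400


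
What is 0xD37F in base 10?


D37F hex = 54143 decimal

54143


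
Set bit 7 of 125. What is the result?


125 | (1 << 7) = 125 | 128 = 253

253


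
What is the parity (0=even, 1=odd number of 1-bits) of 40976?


0b1010000000010000 has 3 ones => parity 1

1


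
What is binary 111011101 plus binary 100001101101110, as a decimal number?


111011101 + 100001101101110 = 100010101001011 = 17739

17739


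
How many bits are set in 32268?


0b111111000001100 has 8 set bits

8


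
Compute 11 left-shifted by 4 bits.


0b1011 << 4 = 0b10110000 = 176

176


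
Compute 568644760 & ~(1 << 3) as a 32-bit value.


568644760 & ~(1 << 3) = 568644752

568644752


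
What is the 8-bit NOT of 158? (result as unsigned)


~0b10011110 = 0b1100001 = 97 (8-bit unsigned)

97


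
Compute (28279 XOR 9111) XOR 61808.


Step 1: 28279 ^ 9111 = 19936
Step 2: 19936 ^ 61808 = 48272

48272


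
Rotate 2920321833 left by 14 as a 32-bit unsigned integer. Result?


Rotate 0b10101110000100001001001100101001 left by 14 (32-bit) = 0b100100110010100110101110000100 = 617245572

617245572


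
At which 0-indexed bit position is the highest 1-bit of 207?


0b11001111. Highest set bit at position 7

7


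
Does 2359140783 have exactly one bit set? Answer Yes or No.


0b10001100100111011010000110101111. Multiple bits set => No

No


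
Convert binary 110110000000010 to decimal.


110110000000010 in decimal = 27650

27650


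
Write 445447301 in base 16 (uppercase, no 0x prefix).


445447301 = 1A8CFC85 hex

1A8CFC85


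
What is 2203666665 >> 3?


0b10000011010110010100100011101001 >> 3 = 0b10000011010110010100100011101 = 275458333

275458333


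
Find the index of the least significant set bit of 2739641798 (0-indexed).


0b10100011010010111001110111000110. Lowest set bit at position 1

1


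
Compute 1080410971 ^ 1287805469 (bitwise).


0b1000000011001011100001101011011 ^ 0b1001100110000100101101000011101 = 0b1100101001111001100101000110 = 212310342

212310342


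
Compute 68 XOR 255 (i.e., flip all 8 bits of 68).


68 ^ 255 = 187

187


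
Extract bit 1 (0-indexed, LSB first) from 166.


0b10100110, position 1 = 1

1


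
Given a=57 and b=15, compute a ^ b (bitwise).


57 ^ 15 = 54

54


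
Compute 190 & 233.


0b10111110 & 0b11101001 = 0b10101000 = 168

168


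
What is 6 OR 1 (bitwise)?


0b110 | 0b1 = 0b111 = 7

7


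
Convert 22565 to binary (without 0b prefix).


22565 = 101100000100101 in binary

101100000100101


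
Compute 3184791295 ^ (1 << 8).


3184791295 ^ (1 << 8) = 3184791295 ^ 256 = 3184791551

3184791551


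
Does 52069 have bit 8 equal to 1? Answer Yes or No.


0b1100101101100101, bit 8 = 1. Yes

Yes


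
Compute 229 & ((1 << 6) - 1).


229 & 63 = 37

37


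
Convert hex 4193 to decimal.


4193 hex = 16787 decimal

16787


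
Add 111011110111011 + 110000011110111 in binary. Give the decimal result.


111011110111011 + 110000011110111 = 1101100010110010 = 55474

55474


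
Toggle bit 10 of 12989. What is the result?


12989 ^ (1 << 10) = 12989 ^ 1024 = 14013

14013


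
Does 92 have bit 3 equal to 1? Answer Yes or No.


0b1011100, bit 3 = 1. Yes

Yes


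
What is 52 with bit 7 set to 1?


52 | (1 << 7) = 52 | 128 = 180

180


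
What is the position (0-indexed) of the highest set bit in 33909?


0b1000010001110101. Highest set bit at position 15

15


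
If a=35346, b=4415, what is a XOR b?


35346 ^ 4415 = 39725

39725


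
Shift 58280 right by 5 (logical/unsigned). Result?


0b1110001110101000 >> 5 = 0b11100011101 = 1821

1821


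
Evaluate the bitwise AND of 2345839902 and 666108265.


0b10001011110100101010110100011110 & 0b100111101101000000000101101001 = 0b11100100000000000100001000 = 59769096

59769096


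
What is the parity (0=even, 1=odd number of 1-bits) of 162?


0b10100010 has 3 ones => parity 1

1


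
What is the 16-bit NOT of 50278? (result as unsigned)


~0b1100010001100110 = 0b11101110011001 = 15257 (16-bit unsigned)

15257


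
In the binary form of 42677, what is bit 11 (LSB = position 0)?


0b1010011010110101, position 11 = 0

0


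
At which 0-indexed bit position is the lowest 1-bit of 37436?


0b1001001000111100. Lowest set bit at position 2

2


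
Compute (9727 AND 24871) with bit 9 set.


Step 1: 9727 & 24871 = 8487
Step 2: 8487 | (1 << 9) = 8487 | 512 = 8999

8999


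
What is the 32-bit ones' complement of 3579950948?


3579950948 ^ 4294967295 = 715016347

715016347


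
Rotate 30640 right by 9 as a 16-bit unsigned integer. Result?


Rotate 0b111011110110000 right by 9 (16-bit) = 0b1101100000111011 = 55355

55355


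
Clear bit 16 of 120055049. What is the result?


120055049 & ~(1 << 16) = 119989513

119989513


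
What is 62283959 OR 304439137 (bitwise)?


0b11101101100110000010110111 | 0b10010001001010101111101100001 = 0b10011101101110111111111110111 = 330792951

330792951


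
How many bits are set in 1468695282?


0b1010111100010101000001011110010 has 15 set bits

15


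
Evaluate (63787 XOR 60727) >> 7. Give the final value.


Step 1: 63787 ^ 60727 = 5148
Step 2: 5148 >> 7 = 40

40


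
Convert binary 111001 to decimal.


111001 in decimal = 57

57


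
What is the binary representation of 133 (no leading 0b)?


133 = 10000101 in binary

10000101


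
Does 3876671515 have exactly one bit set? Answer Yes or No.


0b11100111000100010101000000011011. Multiple bits set => No

No


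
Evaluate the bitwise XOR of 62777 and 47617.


0b1111010100111001 ^ 0b1011101000000001 = 0b100111100111000 = 20280

20280


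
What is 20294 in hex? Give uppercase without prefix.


20294 = 4F46 hex

4F46


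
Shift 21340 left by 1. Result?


0b101001101011100 << 1 = 0b1010011010111000 = 42680

42680


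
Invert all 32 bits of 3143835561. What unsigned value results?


3143835561 ^ 4294967295 = 1151131734

1151131734


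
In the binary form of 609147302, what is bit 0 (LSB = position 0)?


0b100100010011101101100110100110, position 0 = 0

0


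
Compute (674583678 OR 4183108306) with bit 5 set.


Step 1: 674583678 | 4183108306 = 4185227006
Step 2: 4185227006 | (1 << 5) = 4185227006 | 32 = 4185227006

4185227006


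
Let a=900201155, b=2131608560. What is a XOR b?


900201155 ^ 2131608560 = 1252669747

1252669747


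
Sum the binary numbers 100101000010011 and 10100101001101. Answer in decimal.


100101000010011 + 10100101001101 = 111001101100000 = 29536

29536


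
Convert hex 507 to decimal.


507 hex = 1287 decimal

1287


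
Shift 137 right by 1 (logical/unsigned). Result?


0b10001001 >> 1 = 0b1000100 = 68

68


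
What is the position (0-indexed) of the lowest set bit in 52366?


0b1100110010001110. Lowest set bit at position 1

1


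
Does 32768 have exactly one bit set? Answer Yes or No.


0b1000000000000000. Only one bit set => Yes

Yes


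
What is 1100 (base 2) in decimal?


1100 in decimal = 12

12


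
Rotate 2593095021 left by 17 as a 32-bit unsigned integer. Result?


Rotate 0b10011010100011110111110101101101 left by 17 (32-bit) = 0b11111010110110110011010100011110 = 4208669982

4208669982


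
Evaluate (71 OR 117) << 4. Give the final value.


Step 1: 71 | 117 = 119
Step 2: 119 << 4 = 1904

1904


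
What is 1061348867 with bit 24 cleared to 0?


1061348867 & ~(1 << 24) = 1044571651

1044571651


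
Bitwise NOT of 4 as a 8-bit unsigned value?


~0b100 = 0b11111011 = 251 (8-bit unsigned)

251


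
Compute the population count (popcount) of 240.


0b11110000 has 4 set bits

4


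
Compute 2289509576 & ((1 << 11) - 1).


2289509576 & 2047 = 1224

1224


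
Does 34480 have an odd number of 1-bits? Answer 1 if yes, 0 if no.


0b1000011010110000 has 6 ones => parity 0

0


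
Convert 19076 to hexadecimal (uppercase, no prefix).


19076 = 4A84 hex

4A84


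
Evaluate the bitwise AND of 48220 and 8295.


0b1011110001011100 & 0b10000001100111 = 0b10000001000100 = 8260

8260


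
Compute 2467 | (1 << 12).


2467 | (1 << 12) = 2467 | 4096 = 6563

6563


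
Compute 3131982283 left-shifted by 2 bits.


0b10111010101011100100000111001011 << 2 = 0b1011101010101110010000011100101100 = 12527929132

12527929132


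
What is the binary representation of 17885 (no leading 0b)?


17885 = 100010111011101 in binary

100010111011101


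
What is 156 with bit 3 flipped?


156 ^ (1 << 3) = 156 ^ 8 = 148

148


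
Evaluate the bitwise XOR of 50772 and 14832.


0b1100011001010100 ^ 0b11100111110000 = 0b1111111110100100 = 65444

65444


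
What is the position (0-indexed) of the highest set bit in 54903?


0b1101011001110111. Highest set bit at position 15

15


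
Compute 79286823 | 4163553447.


0b100101110011101001000100111 | 0b11111000001010101100100010100111 = 0b11111100101110111101101010100111 = 4240169639

4240169639


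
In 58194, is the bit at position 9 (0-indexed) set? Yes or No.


0b1110001101010010, bit 9 = 1. Yes

Yes


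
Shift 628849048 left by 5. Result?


0b100101011110110111100110011000 << 5 = 0b10010101111011011110011001100000000 = 20123169536

20123169536


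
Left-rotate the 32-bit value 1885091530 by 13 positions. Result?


Rotate 0b1110000010111000011011011001010 left by 13 (32-bit) = 0b10000110110110010100111000001011 = 2262388235

2262388235


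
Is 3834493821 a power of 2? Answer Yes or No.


0b11100100100011011011101101111101. Multiple bits set => No

No


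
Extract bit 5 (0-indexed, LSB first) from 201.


0b11001001, position 5 = 0

0


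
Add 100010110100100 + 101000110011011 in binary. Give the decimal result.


100010110100100 + 101000110011011 = 1001011100111111 = 38719

38719


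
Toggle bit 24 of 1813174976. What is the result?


1813174976 ^ (1 << 24) = 1813174976 ^ 16777216 = 1829952192

1829952192


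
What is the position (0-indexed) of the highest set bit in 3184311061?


0b10111101110011001011101100010101. Highest set bit at position 31

31


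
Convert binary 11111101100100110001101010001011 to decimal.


11111101100100110001101010001011 in decimal = 4254276235

4254276235


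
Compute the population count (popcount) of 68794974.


0b100000110011011101001011110 has 14 set bits

14


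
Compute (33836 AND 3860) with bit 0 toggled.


Step 1: 33836 & 3860 = 1028
Step 2: 1028 ^ (1 << 0) = 1028 ^ 1 = 1029

1029


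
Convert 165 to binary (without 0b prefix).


165 = 10100101 in binary

10100101


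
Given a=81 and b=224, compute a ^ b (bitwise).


81 ^ 224 = 177

177


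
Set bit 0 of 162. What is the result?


162 | (1 << 0) = 162 | 1 = 163

163


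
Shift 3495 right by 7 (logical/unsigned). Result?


0b110110100111 >> 7 = 0b11011 = 27

27


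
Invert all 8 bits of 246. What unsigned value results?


246 ^ 255 = 9

9


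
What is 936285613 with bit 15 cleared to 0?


936285613 & ~(1 << 15) = 936252845

936252845


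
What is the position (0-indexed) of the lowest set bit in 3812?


0b111011100100. Lowest set bit at position 2

2


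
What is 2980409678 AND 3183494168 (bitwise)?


0b10110001101001010111000101001110 & 0b10111101110000000100010000011000 = 0b10110001100000000100000000001000 = 2977972232

2977972232


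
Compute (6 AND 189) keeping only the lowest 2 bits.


Step 1: 6 & 189 = 4
Step 2: 4 & 3 = 0

0


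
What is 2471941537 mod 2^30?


2471941537 & 1073741823 = 324457889

324457889


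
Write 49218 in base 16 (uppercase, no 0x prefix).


49218 = C042 hex

C042


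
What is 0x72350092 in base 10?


72350092 hex = 1916076178 decimal

1916076178


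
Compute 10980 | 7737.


0b10101011100100 | 0b1111000111001 = 0b11111011111101 = 16125

16125


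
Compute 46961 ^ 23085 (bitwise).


0b1011011101110001 ^ 0b101101000101101 = 0b1110110101011100 = 60764

60764


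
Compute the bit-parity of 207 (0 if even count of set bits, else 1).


0b11001111 has 6 ones => parity 0

0


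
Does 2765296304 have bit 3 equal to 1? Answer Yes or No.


0b10100100110100110001001010110000, bit 3 = 0. No

No


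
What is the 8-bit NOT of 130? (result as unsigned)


~0b10000010 = 0b1111101 = 125 (8-bit unsigned)

125


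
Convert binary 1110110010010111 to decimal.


1110110010010111 in decimal = 60567

60567


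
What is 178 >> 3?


0b10110010 >> 3 = 0b10110 = 22

22


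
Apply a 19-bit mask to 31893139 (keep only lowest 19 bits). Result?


31893139 & 524287 = 435859

435859


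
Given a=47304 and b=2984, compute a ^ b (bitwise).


47304 ^ 2984 = 45920

45920


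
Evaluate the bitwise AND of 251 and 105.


0b11111011 & 0b1101001 = 0b1101001 = 105

105


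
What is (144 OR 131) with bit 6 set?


Step 1: 144 | 131 = 147
Step 2: 147 | (1 << 6) = 147 | 64 = 211

211


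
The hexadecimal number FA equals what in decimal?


FA hex = 250 decimal

250


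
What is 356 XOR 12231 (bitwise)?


0b101100100 ^ 0b10111111000111 = 0b10111010100011 = 11939

11939


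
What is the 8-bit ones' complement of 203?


203 ^ 255 = 52

52


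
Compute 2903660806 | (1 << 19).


2903660806 | (1 << 19) = 2903660806 | 524288 = 2904185094

2904185094


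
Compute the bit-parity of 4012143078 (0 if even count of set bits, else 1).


0b11101111001001000111000111100110 has 18 ones => parity 0

0


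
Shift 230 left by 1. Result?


0b11100110 << 1 = 0b111001100 = 460

460


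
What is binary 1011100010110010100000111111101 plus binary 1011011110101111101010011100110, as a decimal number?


1011100010110010100000111111101 + 1011011110101111101010011100110 = 10111000001100010001011011100011 = 3090224867

3090224867


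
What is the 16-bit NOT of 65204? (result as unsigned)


~0b1111111010110100 = 0b101001011 = 331 (16-bit unsigned)

331


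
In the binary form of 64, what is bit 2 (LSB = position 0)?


0b1000000, position 2 = 0

0


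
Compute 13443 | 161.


0b11010010000011 | 0b10100001 = 0b11010010100011 = 13475

13475


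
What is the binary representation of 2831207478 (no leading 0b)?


2831207478 = 10101000110000001100110000110110 in binary

10101000110000001100110000110110


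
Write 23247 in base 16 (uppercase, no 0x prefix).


23247 = 5ACF hex

5ACF


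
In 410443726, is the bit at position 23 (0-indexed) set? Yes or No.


0b11000011101101101111111001110, bit 23 = 0. No

No


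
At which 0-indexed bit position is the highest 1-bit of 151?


0b10010111. Highest set bit at position 7

7


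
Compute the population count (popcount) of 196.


0b11000100 has 3 set bits

3


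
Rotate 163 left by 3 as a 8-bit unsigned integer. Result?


Rotate 0b10100011 left by 3 (8-bit) = 0b11101 = 29

29
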